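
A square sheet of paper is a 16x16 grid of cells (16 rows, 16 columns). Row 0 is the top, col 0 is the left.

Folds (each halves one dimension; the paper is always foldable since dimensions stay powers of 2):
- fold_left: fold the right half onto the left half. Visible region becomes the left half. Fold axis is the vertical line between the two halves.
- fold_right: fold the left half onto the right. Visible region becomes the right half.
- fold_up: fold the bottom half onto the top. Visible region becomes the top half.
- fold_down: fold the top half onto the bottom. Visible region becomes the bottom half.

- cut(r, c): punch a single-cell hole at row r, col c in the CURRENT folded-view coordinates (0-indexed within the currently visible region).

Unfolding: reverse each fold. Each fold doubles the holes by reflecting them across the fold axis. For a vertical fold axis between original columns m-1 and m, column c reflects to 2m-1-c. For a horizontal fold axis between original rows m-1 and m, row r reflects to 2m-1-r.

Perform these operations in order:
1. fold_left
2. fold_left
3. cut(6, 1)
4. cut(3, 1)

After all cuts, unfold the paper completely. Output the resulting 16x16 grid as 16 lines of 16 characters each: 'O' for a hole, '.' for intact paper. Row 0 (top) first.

Answer: ................
................
................
.O....O..O....O.
................
................
.O....O..O....O.
................
................
................
................
................
................
................
................
................

Derivation:
Op 1 fold_left: fold axis v@8; visible region now rows[0,16) x cols[0,8) = 16x8
Op 2 fold_left: fold axis v@4; visible region now rows[0,16) x cols[0,4) = 16x4
Op 3 cut(6, 1): punch at orig (6,1); cuts so far [(6, 1)]; region rows[0,16) x cols[0,4) = 16x4
Op 4 cut(3, 1): punch at orig (3,1); cuts so far [(3, 1), (6, 1)]; region rows[0,16) x cols[0,4) = 16x4
Unfold 1 (reflect across v@4): 4 holes -> [(3, 1), (3, 6), (6, 1), (6, 6)]
Unfold 2 (reflect across v@8): 8 holes -> [(3, 1), (3, 6), (3, 9), (3, 14), (6, 1), (6, 6), (6, 9), (6, 14)]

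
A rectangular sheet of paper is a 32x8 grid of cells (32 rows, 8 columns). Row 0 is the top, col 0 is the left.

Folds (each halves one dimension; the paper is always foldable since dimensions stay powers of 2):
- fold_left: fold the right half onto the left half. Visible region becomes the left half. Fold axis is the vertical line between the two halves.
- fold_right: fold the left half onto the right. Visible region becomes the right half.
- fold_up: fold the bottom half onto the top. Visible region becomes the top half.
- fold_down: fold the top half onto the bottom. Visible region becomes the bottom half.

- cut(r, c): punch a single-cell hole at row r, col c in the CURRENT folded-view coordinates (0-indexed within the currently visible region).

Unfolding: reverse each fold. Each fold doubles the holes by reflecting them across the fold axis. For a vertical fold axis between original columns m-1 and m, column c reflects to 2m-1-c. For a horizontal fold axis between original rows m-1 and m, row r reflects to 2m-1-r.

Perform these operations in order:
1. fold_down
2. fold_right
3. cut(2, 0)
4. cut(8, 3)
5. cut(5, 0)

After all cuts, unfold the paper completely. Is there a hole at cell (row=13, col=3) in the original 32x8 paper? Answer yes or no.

Op 1 fold_down: fold axis h@16; visible region now rows[16,32) x cols[0,8) = 16x8
Op 2 fold_right: fold axis v@4; visible region now rows[16,32) x cols[4,8) = 16x4
Op 3 cut(2, 0): punch at orig (18,4); cuts so far [(18, 4)]; region rows[16,32) x cols[4,8) = 16x4
Op 4 cut(8, 3): punch at orig (24,7); cuts so far [(18, 4), (24, 7)]; region rows[16,32) x cols[4,8) = 16x4
Op 5 cut(5, 0): punch at orig (21,4); cuts so far [(18, 4), (21, 4), (24, 7)]; region rows[16,32) x cols[4,8) = 16x4
Unfold 1 (reflect across v@4): 6 holes -> [(18, 3), (18, 4), (21, 3), (21, 4), (24, 0), (24, 7)]
Unfold 2 (reflect across h@16): 12 holes -> [(7, 0), (7, 7), (10, 3), (10, 4), (13, 3), (13, 4), (18, 3), (18, 4), (21, 3), (21, 4), (24, 0), (24, 7)]
Holes: [(7, 0), (7, 7), (10, 3), (10, 4), (13, 3), (13, 4), (18, 3), (18, 4), (21, 3), (21, 4), (24, 0), (24, 7)]

Answer: yes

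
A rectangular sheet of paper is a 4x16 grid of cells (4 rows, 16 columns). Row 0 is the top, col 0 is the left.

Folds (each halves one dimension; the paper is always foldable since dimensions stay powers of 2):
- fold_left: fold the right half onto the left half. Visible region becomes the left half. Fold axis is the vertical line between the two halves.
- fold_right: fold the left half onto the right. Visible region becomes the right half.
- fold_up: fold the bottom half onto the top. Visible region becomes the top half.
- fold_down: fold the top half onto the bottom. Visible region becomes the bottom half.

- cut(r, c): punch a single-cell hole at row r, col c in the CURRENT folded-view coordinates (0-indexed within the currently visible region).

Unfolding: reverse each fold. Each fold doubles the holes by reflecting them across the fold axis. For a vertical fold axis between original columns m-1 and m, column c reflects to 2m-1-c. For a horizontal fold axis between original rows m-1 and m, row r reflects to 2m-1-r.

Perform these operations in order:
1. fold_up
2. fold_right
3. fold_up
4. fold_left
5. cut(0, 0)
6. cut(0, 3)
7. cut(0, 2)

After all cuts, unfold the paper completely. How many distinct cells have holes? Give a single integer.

Op 1 fold_up: fold axis h@2; visible region now rows[0,2) x cols[0,16) = 2x16
Op 2 fold_right: fold axis v@8; visible region now rows[0,2) x cols[8,16) = 2x8
Op 3 fold_up: fold axis h@1; visible region now rows[0,1) x cols[8,16) = 1x8
Op 4 fold_left: fold axis v@12; visible region now rows[0,1) x cols[8,12) = 1x4
Op 5 cut(0, 0): punch at orig (0,8); cuts so far [(0, 8)]; region rows[0,1) x cols[8,12) = 1x4
Op 6 cut(0, 3): punch at orig (0,11); cuts so far [(0, 8), (0, 11)]; region rows[0,1) x cols[8,12) = 1x4
Op 7 cut(0, 2): punch at orig (0,10); cuts so far [(0, 8), (0, 10), (0, 11)]; region rows[0,1) x cols[8,12) = 1x4
Unfold 1 (reflect across v@12): 6 holes -> [(0, 8), (0, 10), (0, 11), (0, 12), (0, 13), (0, 15)]
Unfold 2 (reflect across h@1): 12 holes -> [(0, 8), (0, 10), (0, 11), (0, 12), (0, 13), (0, 15), (1, 8), (1, 10), (1, 11), (1, 12), (1, 13), (1, 15)]
Unfold 3 (reflect across v@8): 24 holes -> [(0, 0), (0, 2), (0, 3), (0, 4), (0, 5), (0, 7), (0, 8), (0, 10), (0, 11), (0, 12), (0, 13), (0, 15), (1, 0), (1, 2), (1, 3), (1, 4), (1, 5), (1, 7), (1, 8), (1, 10), (1, 11), (1, 12), (1, 13), (1, 15)]
Unfold 4 (reflect across h@2): 48 holes -> [(0, 0), (0, 2), (0, 3), (0, 4), (0, 5), (0, 7), (0, 8), (0, 10), (0, 11), (0, 12), (0, 13), (0, 15), (1, 0), (1, 2), (1, 3), (1, 4), (1, 5), (1, 7), (1, 8), (1, 10), (1, 11), (1, 12), (1, 13), (1, 15), (2, 0), (2, 2), (2, 3), (2, 4), (2, 5), (2, 7), (2, 8), (2, 10), (2, 11), (2, 12), (2, 13), (2, 15), (3, 0), (3, 2), (3, 3), (3, 4), (3, 5), (3, 7), (3, 8), (3, 10), (3, 11), (3, 12), (3, 13), (3, 15)]

Answer: 48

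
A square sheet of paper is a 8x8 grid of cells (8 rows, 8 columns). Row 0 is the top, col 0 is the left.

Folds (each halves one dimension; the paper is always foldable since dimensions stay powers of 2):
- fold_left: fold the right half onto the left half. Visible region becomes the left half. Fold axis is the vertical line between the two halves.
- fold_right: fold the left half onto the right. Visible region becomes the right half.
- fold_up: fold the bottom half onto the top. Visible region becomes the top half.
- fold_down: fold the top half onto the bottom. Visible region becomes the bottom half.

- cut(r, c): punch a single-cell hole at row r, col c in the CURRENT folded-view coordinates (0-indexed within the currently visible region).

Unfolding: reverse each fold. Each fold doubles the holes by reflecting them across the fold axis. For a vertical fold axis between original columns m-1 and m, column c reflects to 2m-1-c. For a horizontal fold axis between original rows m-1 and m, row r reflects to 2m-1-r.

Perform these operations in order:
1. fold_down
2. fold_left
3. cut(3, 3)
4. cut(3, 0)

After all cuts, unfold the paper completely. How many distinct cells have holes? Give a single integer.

Op 1 fold_down: fold axis h@4; visible region now rows[4,8) x cols[0,8) = 4x8
Op 2 fold_left: fold axis v@4; visible region now rows[4,8) x cols[0,4) = 4x4
Op 3 cut(3, 3): punch at orig (7,3); cuts so far [(7, 3)]; region rows[4,8) x cols[0,4) = 4x4
Op 4 cut(3, 0): punch at orig (7,0); cuts so far [(7, 0), (7, 3)]; region rows[4,8) x cols[0,4) = 4x4
Unfold 1 (reflect across v@4): 4 holes -> [(7, 0), (7, 3), (7, 4), (7, 7)]
Unfold 2 (reflect across h@4): 8 holes -> [(0, 0), (0, 3), (0, 4), (0, 7), (7, 0), (7, 3), (7, 4), (7, 7)]

Answer: 8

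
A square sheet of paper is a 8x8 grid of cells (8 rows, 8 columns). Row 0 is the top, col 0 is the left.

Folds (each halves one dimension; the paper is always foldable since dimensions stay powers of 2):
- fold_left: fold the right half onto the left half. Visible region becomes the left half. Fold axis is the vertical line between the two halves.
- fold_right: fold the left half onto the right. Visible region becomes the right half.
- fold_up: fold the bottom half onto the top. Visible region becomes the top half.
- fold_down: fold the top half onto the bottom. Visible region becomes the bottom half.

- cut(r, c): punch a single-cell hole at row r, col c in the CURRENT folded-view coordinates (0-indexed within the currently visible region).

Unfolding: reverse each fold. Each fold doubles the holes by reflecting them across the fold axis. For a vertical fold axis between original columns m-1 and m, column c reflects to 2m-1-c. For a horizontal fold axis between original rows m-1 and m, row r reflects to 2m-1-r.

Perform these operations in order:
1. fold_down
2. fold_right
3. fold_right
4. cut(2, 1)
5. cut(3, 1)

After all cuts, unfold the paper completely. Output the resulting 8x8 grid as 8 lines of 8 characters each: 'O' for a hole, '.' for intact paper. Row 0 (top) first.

Answer: O..OO..O
O..OO..O
........
........
........
........
O..OO..O
O..OO..O

Derivation:
Op 1 fold_down: fold axis h@4; visible region now rows[4,8) x cols[0,8) = 4x8
Op 2 fold_right: fold axis v@4; visible region now rows[4,8) x cols[4,8) = 4x4
Op 3 fold_right: fold axis v@6; visible region now rows[4,8) x cols[6,8) = 4x2
Op 4 cut(2, 1): punch at orig (6,7); cuts so far [(6, 7)]; region rows[4,8) x cols[6,8) = 4x2
Op 5 cut(3, 1): punch at orig (7,7); cuts so far [(6, 7), (7, 7)]; region rows[4,8) x cols[6,8) = 4x2
Unfold 1 (reflect across v@6): 4 holes -> [(6, 4), (6, 7), (7, 4), (7, 7)]
Unfold 2 (reflect across v@4): 8 holes -> [(6, 0), (6, 3), (6, 4), (6, 7), (7, 0), (7, 3), (7, 4), (7, 7)]
Unfold 3 (reflect across h@4): 16 holes -> [(0, 0), (0, 3), (0, 4), (0, 7), (1, 0), (1, 3), (1, 4), (1, 7), (6, 0), (6, 3), (6, 4), (6, 7), (7, 0), (7, 3), (7, 4), (7, 7)]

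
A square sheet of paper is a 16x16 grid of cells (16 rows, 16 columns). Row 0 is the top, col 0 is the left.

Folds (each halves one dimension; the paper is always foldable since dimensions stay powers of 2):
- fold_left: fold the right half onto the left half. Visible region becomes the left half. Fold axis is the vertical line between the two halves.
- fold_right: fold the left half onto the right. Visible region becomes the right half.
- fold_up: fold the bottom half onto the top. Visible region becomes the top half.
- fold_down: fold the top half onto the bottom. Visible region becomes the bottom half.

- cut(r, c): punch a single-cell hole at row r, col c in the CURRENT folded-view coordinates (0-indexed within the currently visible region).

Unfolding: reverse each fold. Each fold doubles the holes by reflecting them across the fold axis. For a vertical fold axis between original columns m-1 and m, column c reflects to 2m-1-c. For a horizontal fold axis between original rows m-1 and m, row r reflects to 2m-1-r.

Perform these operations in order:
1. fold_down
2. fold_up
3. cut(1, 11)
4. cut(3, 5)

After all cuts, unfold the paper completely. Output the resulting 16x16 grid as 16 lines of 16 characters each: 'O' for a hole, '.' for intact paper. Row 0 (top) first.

Answer: ................
...........O....
................
.....O..........
.....O..........
................
...........O....
................
................
...........O....
................
.....O..........
.....O..........
................
...........O....
................

Derivation:
Op 1 fold_down: fold axis h@8; visible region now rows[8,16) x cols[0,16) = 8x16
Op 2 fold_up: fold axis h@12; visible region now rows[8,12) x cols[0,16) = 4x16
Op 3 cut(1, 11): punch at orig (9,11); cuts so far [(9, 11)]; region rows[8,12) x cols[0,16) = 4x16
Op 4 cut(3, 5): punch at orig (11,5); cuts so far [(9, 11), (11, 5)]; region rows[8,12) x cols[0,16) = 4x16
Unfold 1 (reflect across h@12): 4 holes -> [(9, 11), (11, 5), (12, 5), (14, 11)]
Unfold 2 (reflect across h@8): 8 holes -> [(1, 11), (3, 5), (4, 5), (6, 11), (9, 11), (11, 5), (12, 5), (14, 11)]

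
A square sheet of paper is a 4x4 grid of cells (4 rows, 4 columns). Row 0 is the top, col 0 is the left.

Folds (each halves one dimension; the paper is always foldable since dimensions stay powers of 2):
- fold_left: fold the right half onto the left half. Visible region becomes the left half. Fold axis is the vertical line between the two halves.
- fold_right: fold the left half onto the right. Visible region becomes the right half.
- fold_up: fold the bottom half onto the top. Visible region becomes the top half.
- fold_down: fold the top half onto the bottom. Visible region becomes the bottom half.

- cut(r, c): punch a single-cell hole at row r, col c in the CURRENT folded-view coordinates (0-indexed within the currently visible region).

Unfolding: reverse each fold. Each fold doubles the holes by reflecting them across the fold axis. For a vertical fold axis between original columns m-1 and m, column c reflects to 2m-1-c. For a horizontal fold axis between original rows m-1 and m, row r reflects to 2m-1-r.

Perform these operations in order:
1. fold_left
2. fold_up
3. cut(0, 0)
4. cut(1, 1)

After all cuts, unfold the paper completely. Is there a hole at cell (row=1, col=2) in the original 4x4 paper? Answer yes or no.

Op 1 fold_left: fold axis v@2; visible region now rows[0,4) x cols[0,2) = 4x2
Op 2 fold_up: fold axis h@2; visible region now rows[0,2) x cols[0,2) = 2x2
Op 3 cut(0, 0): punch at orig (0,0); cuts so far [(0, 0)]; region rows[0,2) x cols[0,2) = 2x2
Op 4 cut(1, 1): punch at orig (1,1); cuts so far [(0, 0), (1, 1)]; region rows[0,2) x cols[0,2) = 2x2
Unfold 1 (reflect across h@2): 4 holes -> [(0, 0), (1, 1), (2, 1), (3, 0)]
Unfold 2 (reflect across v@2): 8 holes -> [(0, 0), (0, 3), (1, 1), (1, 2), (2, 1), (2, 2), (3, 0), (3, 3)]
Holes: [(0, 0), (0, 3), (1, 1), (1, 2), (2, 1), (2, 2), (3, 0), (3, 3)]

Answer: yes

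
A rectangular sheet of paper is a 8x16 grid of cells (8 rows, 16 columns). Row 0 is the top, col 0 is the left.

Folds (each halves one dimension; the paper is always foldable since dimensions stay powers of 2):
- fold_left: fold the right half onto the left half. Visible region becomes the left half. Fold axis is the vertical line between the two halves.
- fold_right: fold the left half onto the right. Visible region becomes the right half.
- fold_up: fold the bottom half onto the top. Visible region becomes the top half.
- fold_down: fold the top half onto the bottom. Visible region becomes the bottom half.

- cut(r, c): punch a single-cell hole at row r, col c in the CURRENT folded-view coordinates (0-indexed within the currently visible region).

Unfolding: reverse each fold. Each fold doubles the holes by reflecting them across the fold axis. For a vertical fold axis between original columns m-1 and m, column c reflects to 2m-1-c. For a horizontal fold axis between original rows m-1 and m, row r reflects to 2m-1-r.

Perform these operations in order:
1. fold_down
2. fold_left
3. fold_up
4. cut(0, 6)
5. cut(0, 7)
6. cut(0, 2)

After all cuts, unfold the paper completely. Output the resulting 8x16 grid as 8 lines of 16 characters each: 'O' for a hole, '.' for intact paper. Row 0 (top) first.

Op 1 fold_down: fold axis h@4; visible region now rows[4,8) x cols[0,16) = 4x16
Op 2 fold_left: fold axis v@8; visible region now rows[4,8) x cols[0,8) = 4x8
Op 3 fold_up: fold axis h@6; visible region now rows[4,6) x cols[0,8) = 2x8
Op 4 cut(0, 6): punch at orig (4,6); cuts so far [(4, 6)]; region rows[4,6) x cols[0,8) = 2x8
Op 5 cut(0, 7): punch at orig (4,7); cuts so far [(4, 6), (4, 7)]; region rows[4,6) x cols[0,8) = 2x8
Op 6 cut(0, 2): punch at orig (4,2); cuts so far [(4, 2), (4, 6), (4, 7)]; region rows[4,6) x cols[0,8) = 2x8
Unfold 1 (reflect across h@6): 6 holes -> [(4, 2), (4, 6), (4, 7), (7, 2), (7, 6), (7, 7)]
Unfold 2 (reflect across v@8): 12 holes -> [(4, 2), (4, 6), (4, 7), (4, 8), (4, 9), (4, 13), (7, 2), (7, 6), (7, 7), (7, 8), (7, 9), (7, 13)]
Unfold 3 (reflect across h@4): 24 holes -> [(0, 2), (0, 6), (0, 7), (0, 8), (0, 9), (0, 13), (3, 2), (3, 6), (3, 7), (3, 8), (3, 9), (3, 13), (4, 2), (4, 6), (4, 7), (4, 8), (4, 9), (4, 13), (7, 2), (7, 6), (7, 7), (7, 8), (7, 9), (7, 13)]

Answer: ..O...OOOO...O..
................
................
..O...OOOO...O..
..O...OOOO...O..
................
................
..O...OOOO...O..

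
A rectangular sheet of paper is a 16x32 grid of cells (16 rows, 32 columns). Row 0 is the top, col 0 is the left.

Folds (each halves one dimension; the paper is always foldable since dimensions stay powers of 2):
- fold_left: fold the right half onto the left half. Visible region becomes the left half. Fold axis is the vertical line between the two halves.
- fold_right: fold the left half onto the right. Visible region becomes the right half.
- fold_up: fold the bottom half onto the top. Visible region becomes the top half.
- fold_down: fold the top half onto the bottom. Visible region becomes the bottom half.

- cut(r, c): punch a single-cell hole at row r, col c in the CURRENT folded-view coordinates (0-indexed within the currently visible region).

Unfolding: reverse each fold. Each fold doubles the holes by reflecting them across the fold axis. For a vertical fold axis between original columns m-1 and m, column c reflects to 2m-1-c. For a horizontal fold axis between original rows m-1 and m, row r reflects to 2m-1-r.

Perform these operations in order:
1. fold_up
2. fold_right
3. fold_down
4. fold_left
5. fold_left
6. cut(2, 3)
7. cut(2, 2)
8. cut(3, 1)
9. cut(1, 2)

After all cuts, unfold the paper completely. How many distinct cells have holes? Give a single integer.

Op 1 fold_up: fold axis h@8; visible region now rows[0,8) x cols[0,32) = 8x32
Op 2 fold_right: fold axis v@16; visible region now rows[0,8) x cols[16,32) = 8x16
Op 3 fold_down: fold axis h@4; visible region now rows[4,8) x cols[16,32) = 4x16
Op 4 fold_left: fold axis v@24; visible region now rows[4,8) x cols[16,24) = 4x8
Op 5 fold_left: fold axis v@20; visible region now rows[4,8) x cols[16,20) = 4x4
Op 6 cut(2, 3): punch at orig (6,19); cuts so far [(6, 19)]; region rows[4,8) x cols[16,20) = 4x4
Op 7 cut(2, 2): punch at orig (6,18); cuts so far [(6, 18), (6, 19)]; region rows[4,8) x cols[16,20) = 4x4
Op 8 cut(3, 1): punch at orig (7,17); cuts so far [(6, 18), (6, 19), (7, 17)]; region rows[4,8) x cols[16,20) = 4x4
Op 9 cut(1, 2): punch at orig (5,18); cuts so far [(5, 18), (6, 18), (6, 19), (7, 17)]; region rows[4,8) x cols[16,20) = 4x4
Unfold 1 (reflect across v@20): 8 holes -> [(5, 18), (5, 21), (6, 18), (6, 19), (6, 20), (6, 21), (7, 17), (7, 22)]
Unfold 2 (reflect across v@24): 16 holes -> [(5, 18), (5, 21), (5, 26), (5, 29), (6, 18), (6, 19), (6, 20), (6, 21), (6, 26), (6, 27), (6, 28), (6, 29), (7, 17), (7, 22), (7, 25), (7, 30)]
Unfold 3 (reflect across h@4): 32 holes -> [(0, 17), (0, 22), (0, 25), (0, 30), (1, 18), (1, 19), (1, 20), (1, 21), (1, 26), (1, 27), (1, 28), (1, 29), (2, 18), (2, 21), (2, 26), (2, 29), (5, 18), (5, 21), (5, 26), (5, 29), (6, 18), (6, 19), (6, 20), (6, 21), (6, 26), (6, 27), (6, 28), (6, 29), (7, 17), (7, 22), (7, 25), (7, 30)]
Unfold 4 (reflect across v@16): 64 holes -> [(0, 1), (0, 6), (0, 9), (0, 14), (0, 17), (0, 22), (0, 25), (0, 30), (1, 2), (1, 3), (1, 4), (1, 5), (1, 10), (1, 11), (1, 12), (1, 13), (1, 18), (1, 19), (1, 20), (1, 21), (1, 26), (1, 27), (1, 28), (1, 29), (2, 2), (2, 5), (2, 10), (2, 13), (2, 18), (2, 21), (2, 26), (2, 29), (5, 2), (5, 5), (5, 10), (5, 13), (5, 18), (5, 21), (5, 26), (5, 29), (6, 2), (6, 3), (6, 4), (6, 5), (6, 10), (6, 11), (6, 12), (6, 13), (6, 18), (6, 19), (6, 20), (6, 21), (6, 26), (6, 27), (6, 28), (6, 29), (7, 1), (7, 6), (7, 9), (7, 14), (7, 17), (7, 22), (7, 25), (7, 30)]
Unfold 5 (reflect across h@8): 128 holes -> [(0, 1), (0, 6), (0, 9), (0, 14), (0, 17), (0, 22), (0, 25), (0, 30), (1, 2), (1, 3), (1, 4), (1, 5), (1, 10), (1, 11), (1, 12), (1, 13), (1, 18), (1, 19), (1, 20), (1, 21), (1, 26), (1, 27), (1, 28), (1, 29), (2, 2), (2, 5), (2, 10), (2, 13), (2, 18), (2, 21), (2, 26), (2, 29), (5, 2), (5, 5), (5, 10), (5, 13), (5, 18), (5, 21), (5, 26), (5, 29), (6, 2), (6, 3), (6, 4), (6, 5), (6, 10), (6, 11), (6, 12), (6, 13), (6, 18), (6, 19), (6, 20), (6, 21), (6, 26), (6, 27), (6, 28), (6, 29), (7, 1), (7, 6), (7, 9), (7, 14), (7, 17), (7, 22), (7, 25), (7, 30), (8, 1), (8, 6), (8, 9), (8, 14), (8, 17), (8, 22), (8, 25), (8, 30), (9, 2), (9, 3), (9, 4), (9, 5), (9, 10), (9, 11), (9, 12), (9, 13), (9, 18), (9, 19), (9, 20), (9, 21), (9, 26), (9, 27), (9, 28), (9, 29), (10, 2), (10, 5), (10, 10), (10, 13), (10, 18), (10, 21), (10, 26), (10, 29), (13, 2), (13, 5), (13, 10), (13, 13), (13, 18), (13, 21), (13, 26), (13, 29), (14, 2), (14, 3), (14, 4), (14, 5), (14, 10), (14, 11), (14, 12), (14, 13), (14, 18), (14, 19), (14, 20), (14, 21), (14, 26), (14, 27), (14, 28), (14, 29), (15, 1), (15, 6), (15, 9), (15, 14), (15, 17), (15, 22), (15, 25), (15, 30)]

Answer: 128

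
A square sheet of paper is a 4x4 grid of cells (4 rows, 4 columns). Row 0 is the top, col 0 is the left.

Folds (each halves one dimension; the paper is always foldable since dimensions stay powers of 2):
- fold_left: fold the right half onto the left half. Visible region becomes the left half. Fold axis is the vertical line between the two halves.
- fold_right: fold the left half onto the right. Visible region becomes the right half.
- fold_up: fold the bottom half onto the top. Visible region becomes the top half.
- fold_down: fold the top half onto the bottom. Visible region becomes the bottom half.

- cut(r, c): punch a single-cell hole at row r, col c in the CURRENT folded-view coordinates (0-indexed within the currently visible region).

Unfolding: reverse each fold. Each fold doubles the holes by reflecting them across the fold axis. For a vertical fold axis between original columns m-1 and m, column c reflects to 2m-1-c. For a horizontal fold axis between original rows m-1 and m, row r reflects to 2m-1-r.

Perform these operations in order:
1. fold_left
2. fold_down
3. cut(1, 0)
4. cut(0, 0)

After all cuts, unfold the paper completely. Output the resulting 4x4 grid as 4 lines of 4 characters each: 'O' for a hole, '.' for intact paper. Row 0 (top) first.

Op 1 fold_left: fold axis v@2; visible region now rows[0,4) x cols[0,2) = 4x2
Op 2 fold_down: fold axis h@2; visible region now rows[2,4) x cols[0,2) = 2x2
Op 3 cut(1, 0): punch at orig (3,0); cuts so far [(3, 0)]; region rows[2,4) x cols[0,2) = 2x2
Op 4 cut(0, 0): punch at orig (2,0); cuts so far [(2, 0), (3, 0)]; region rows[2,4) x cols[0,2) = 2x2
Unfold 1 (reflect across h@2): 4 holes -> [(0, 0), (1, 0), (2, 0), (3, 0)]
Unfold 2 (reflect across v@2): 8 holes -> [(0, 0), (0, 3), (1, 0), (1, 3), (2, 0), (2, 3), (3, 0), (3, 3)]

Answer: O..O
O..O
O..O
O..O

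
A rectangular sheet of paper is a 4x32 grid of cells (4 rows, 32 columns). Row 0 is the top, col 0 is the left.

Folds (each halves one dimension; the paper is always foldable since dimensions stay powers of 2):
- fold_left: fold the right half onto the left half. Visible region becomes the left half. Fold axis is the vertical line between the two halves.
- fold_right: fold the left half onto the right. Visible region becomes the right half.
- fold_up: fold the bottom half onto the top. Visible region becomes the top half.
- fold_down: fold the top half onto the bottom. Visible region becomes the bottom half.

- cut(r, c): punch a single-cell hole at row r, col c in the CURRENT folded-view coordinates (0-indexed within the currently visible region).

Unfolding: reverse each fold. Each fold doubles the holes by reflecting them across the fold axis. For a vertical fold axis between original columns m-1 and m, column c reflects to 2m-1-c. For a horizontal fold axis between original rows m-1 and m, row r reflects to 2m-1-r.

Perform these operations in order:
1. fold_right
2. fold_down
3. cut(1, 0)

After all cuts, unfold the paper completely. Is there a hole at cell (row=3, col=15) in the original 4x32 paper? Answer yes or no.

Op 1 fold_right: fold axis v@16; visible region now rows[0,4) x cols[16,32) = 4x16
Op 2 fold_down: fold axis h@2; visible region now rows[2,4) x cols[16,32) = 2x16
Op 3 cut(1, 0): punch at orig (3,16); cuts so far [(3, 16)]; region rows[2,4) x cols[16,32) = 2x16
Unfold 1 (reflect across h@2): 2 holes -> [(0, 16), (3, 16)]
Unfold 2 (reflect across v@16): 4 holes -> [(0, 15), (0, 16), (3, 15), (3, 16)]
Holes: [(0, 15), (0, 16), (3, 15), (3, 16)]

Answer: yes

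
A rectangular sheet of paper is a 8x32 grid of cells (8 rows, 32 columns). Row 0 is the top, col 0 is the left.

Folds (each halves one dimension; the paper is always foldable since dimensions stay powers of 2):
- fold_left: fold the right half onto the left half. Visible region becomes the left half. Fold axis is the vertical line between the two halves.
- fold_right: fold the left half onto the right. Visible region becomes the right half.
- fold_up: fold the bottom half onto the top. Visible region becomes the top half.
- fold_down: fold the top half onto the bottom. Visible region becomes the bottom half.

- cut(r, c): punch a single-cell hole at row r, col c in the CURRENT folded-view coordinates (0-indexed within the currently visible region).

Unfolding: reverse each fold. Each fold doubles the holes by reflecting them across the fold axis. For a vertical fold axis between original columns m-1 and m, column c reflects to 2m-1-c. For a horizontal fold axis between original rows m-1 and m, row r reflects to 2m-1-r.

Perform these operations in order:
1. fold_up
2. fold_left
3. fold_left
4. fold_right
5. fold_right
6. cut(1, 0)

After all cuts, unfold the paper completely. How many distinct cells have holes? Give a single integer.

Op 1 fold_up: fold axis h@4; visible region now rows[0,4) x cols[0,32) = 4x32
Op 2 fold_left: fold axis v@16; visible region now rows[0,4) x cols[0,16) = 4x16
Op 3 fold_left: fold axis v@8; visible region now rows[0,4) x cols[0,8) = 4x8
Op 4 fold_right: fold axis v@4; visible region now rows[0,4) x cols[4,8) = 4x4
Op 5 fold_right: fold axis v@6; visible region now rows[0,4) x cols[6,8) = 4x2
Op 6 cut(1, 0): punch at orig (1,6); cuts so far [(1, 6)]; region rows[0,4) x cols[6,8) = 4x2
Unfold 1 (reflect across v@6): 2 holes -> [(1, 5), (1, 6)]
Unfold 2 (reflect across v@4): 4 holes -> [(1, 1), (1, 2), (1, 5), (1, 6)]
Unfold 3 (reflect across v@8): 8 holes -> [(1, 1), (1, 2), (1, 5), (1, 6), (1, 9), (1, 10), (1, 13), (1, 14)]
Unfold 4 (reflect across v@16): 16 holes -> [(1, 1), (1, 2), (1, 5), (1, 6), (1, 9), (1, 10), (1, 13), (1, 14), (1, 17), (1, 18), (1, 21), (1, 22), (1, 25), (1, 26), (1, 29), (1, 30)]
Unfold 5 (reflect across h@4): 32 holes -> [(1, 1), (1, 2), (1, 5), (1, 6), (1, 9), (1, 10), (1, 13), (1, 14), (1, 17), (1, 18), (1, 21), (1, 22), (1, 25), (1, 26), (1, 29), (1, 30), (6, 1), (6, 2), (6, 5), (6, 6), (6, 9), (6, 10), (6, 13), (6, 14), (6, 17), (6, 18), (6, 21), (6, 22), (6, 25), (6, 26), (6, 29), (6, 30)]

Answer: 32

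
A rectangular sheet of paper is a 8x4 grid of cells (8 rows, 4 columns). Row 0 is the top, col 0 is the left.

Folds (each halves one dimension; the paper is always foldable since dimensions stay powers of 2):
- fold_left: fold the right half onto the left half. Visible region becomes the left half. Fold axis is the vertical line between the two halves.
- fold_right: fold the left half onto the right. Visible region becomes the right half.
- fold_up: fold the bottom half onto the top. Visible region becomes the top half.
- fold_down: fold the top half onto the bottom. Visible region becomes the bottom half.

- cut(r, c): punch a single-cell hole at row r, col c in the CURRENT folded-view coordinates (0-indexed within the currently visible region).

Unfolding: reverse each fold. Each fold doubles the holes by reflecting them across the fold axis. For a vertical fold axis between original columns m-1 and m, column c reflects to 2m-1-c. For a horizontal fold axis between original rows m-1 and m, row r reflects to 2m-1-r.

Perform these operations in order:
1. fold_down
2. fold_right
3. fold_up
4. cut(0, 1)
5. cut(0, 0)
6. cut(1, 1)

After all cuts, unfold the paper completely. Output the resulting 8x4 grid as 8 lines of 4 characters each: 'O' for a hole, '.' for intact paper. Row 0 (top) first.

Op 1 fold_down: fold axis h@4; visible region now rows[4,8) x cols[0,4) = 4x4
Op 2 fold_right: fold axis v@2; visible region now rows[4,8) x cols[2,4) = 4x2
Op 3 fold_up: fold axis h@6; visible region now rows[4,6) x cols[2,4) = 2x2
Op 4 cut(0, 1): punch at orig (4,3); cuts so far [(4, 3)]; region rows[4,6) x cols[2,4) = 2x2
Op 5 cut(0, 0): punch at orig (4,2); cuts so far [(4, 2), (4, 3)]; region rows[4,6) x cols[2,4) = 2x2
Op 6 cut(1, 1): punch at orig (5,3); cuts so far [(4, 2), (4, 3), (5, 3)]; region rows[4,6) x cols[2,4) = 2x2
Unfold 1 (reflect across h@6): 6 holes -> [(4, 2), (4, 3), (5, 3), (6, 3), (7, 2), (7, 3)]
Unfold 2 (reflect across v@2): 12 holes -> [(4, 0), (4, 1), (4, 2), (4, 3), (5, 0), (5, 3), (6, 0), (6, 3), (7, 0), (7, 1), (7, 2), (7, 3)]
Unfold 3 (reflect across h@4): 24 holes -> [(0, 0), (0, 1), (0, 2), (0, 3), (1, 0), (1, 3), (2, 0), (2, 3), (3, 0), (3, 1), (3, 2), (3, 3), (4, 0), (4, 1), (4, 2), (4, 3), (5, 0), (5, 3), (6, 0), (6, 3), (7, 0), (7, 1), (7, 2), (7, 3)]

Answer: OOOO
O..O
O..O
OOOO
OOOO
O..O
O..O
OOOO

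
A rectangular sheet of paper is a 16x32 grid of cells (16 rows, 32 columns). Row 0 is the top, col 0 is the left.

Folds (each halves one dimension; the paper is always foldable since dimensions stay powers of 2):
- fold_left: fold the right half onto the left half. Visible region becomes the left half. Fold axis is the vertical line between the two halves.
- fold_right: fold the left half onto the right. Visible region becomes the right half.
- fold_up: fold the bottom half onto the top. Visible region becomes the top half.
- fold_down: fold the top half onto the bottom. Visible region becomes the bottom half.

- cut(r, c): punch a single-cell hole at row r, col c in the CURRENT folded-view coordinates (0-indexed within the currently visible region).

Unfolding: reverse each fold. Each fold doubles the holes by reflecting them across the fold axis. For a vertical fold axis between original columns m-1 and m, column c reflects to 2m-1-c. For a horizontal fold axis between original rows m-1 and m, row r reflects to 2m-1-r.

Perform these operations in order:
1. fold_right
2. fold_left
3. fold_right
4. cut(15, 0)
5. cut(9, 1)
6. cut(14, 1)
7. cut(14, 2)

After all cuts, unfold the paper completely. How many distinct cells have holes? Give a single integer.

Answer: 32

Derivation:
Op 1 fold_right: fold axis v@16; visible region now rows[0,16) x cols[16,32) = 16x16
Op 2 fold_left: fold axis v@24; visible region now rows[0,16) x cols[16,24) = 16x8
Op 3 fold_right: fold axis v@20; visible region now rows[0,16) x cols[20,24) = 16x4
Op 4 cut(15, 0): punch at orig (15,20); cuts so far [(15, 20)]; region rows[0,16) x cols[20,24) = 16x4
Op 5 cut(9, 1): punch at orig (9,21); cuts so far [(9, 21), (15, 20)]; region rows[0,16) x cols[20,24) = 16x4
Op 6 cut(14, 1): punch at orig (14,21); cuts so far [(9, 21), (14, 21), (15, 20)]; region rows[0,16) x cols[20,24) = 16x4
Op 7 cut(14, 2): punch at orig (14,22); cuts so far [(9, 21), (14, 21), (14, 22), (15, 20)]; region rows[0,16) x cols[20,24) = 16x4
Unfold 1 (reflect across v@20): 8 holes -> [(9, 18), (9, 21), (14, 17), (14, 18), (14, 21), (14, 22), (15, 19), (15, 20)]
Unfold 2 (reflect across v@24): 16 holes -> [(9, 18), (9, 21), (9, 26), (9, 29), (14, 17), (14, 18), (14, 21), (14, 22), (14, 25), (14, 26), (14, 29), (14, 30), (15, 19), (15, 20), (15, 27), (15, 28)]
Unfold 3 (reflect across v@16): 32 holes -> [(9, 2), (9, 5), (9, 10), (9, 13), (9, 18), (9, 21), (9, 26), (9, 29), (14, 1), (14, 2), (14, 5), (14, 6), (14, 9), (14, 10), (14, 13), (14, 14), (14, 17), (14, 18), (14, 21), (14, 22), (14, 25), (14, 26), (14, 29), (14, 30), (15, 3), (15, 4), (15, 11), (15, 12), (15, 19), (15, 20), (15, 27), (15, 28)]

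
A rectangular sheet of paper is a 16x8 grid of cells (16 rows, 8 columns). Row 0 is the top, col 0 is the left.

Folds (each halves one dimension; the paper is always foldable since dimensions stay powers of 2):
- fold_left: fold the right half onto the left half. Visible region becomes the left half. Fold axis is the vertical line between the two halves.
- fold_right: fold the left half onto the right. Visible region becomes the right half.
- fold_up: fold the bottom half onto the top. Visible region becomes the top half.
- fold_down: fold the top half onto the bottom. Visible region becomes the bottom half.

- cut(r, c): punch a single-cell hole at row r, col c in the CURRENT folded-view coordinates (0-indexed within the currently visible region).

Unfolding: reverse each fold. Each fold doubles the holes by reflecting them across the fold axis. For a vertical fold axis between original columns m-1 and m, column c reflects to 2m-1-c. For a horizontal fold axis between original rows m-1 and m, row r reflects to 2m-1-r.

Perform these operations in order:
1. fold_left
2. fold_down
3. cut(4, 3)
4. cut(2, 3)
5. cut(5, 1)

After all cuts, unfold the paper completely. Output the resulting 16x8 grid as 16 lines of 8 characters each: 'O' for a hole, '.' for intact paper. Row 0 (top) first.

Answer: ........
........
.O....O.
...OO...
........
...OO...
........
........
........
........
...OO...
........
...OO...
.O....O.
........
........

Derivation:
Op 1 fold_left: fold axis v@4; visible region now rows[0,16) x cols[0,4) = 16x4
Op 2 fold_down: fold axis h@8; visible region now rows[8,16) x cols[0,4) = 8x4
Op 3 cut(4, 3): punch at orig (12,3); cuts so far [(12, 3)]; region rows[8,16) x cols[0,4) = 8x4
Op 4 cut(2, 3): punch at orig (10,3); cuts so far [(10, 3), (12, 3)]; region rows[8,16) x cols[0,4) = 8x4
Op 5 cut(5, 1): punch at orig (13,1); cuts so far [(10, 3), (12, 3), (13, 1)]; region rows[8,16) x cols[0,4) = 8x4
Unfold 1 (reflect across h@8): 6 holes -> [(2, 1), (3, 3), (5, 3), (10, 3), (12, 3), (13, 1)]
Unfold 2 (reflect across v@4): 12 holes -> [(2, 1), (2, 6), (3, 3), (3, 4), (5, 3), (5, 4), (10, 3), (10, 4), (12, 3), (12, 4), (13, 1), (13, 6)]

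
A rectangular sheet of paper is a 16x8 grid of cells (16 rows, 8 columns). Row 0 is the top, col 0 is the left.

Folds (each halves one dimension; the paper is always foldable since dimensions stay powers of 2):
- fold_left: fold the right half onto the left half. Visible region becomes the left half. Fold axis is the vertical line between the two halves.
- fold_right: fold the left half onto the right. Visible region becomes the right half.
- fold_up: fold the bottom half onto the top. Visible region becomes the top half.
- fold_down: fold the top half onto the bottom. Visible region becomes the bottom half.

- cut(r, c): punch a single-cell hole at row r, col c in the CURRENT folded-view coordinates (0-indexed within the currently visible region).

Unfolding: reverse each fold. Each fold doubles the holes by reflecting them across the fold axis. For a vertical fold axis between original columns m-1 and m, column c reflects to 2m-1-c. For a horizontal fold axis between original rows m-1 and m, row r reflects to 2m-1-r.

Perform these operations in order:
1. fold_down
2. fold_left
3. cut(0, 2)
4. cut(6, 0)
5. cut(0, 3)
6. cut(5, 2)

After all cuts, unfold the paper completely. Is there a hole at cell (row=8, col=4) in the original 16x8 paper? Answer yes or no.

Answer: yes

Derivation:
Op 1 fold_down: fold axis h@8; visible region now rows[8,16) x cols[0,8) = 8x8
Op 2 fold_left: fold axis v@4; visible region now rows[8,16) x cols[0,4) = 8x4
Op 3 cut(0, 2): punch at orig (8,2); cuts so far [(8, 2)]; region rows[8,16) x cols[0,4) = 8x4
Op 4 cut(6, 0): punch at orig (14,0); cuts so far [(8, 2), (14, 0)]; region rows[8,16) x cols[0,4) = 8x4
Op 5 cut(0, 3): punch at orig (8,3); cuts so far [(8, 2), (8, 3), (14, 0)]; region rows[8,16) x cols[0,4) = 8x4
Op 6 cut(5, 2): punch at orig (13,2); cuts so far [(8, 2), (8, 3), (13, 2), (14, 0)]; region rows[8,16) x cols[0,4) = 8x4
Unfold 1 (reflect across v@4): 8 holes -> [(8, 2), (8, 3), (8, 4), (8, 5), (13, 2), (13, 5), (14, 0), (14, 7)]
Unfold 2 (reflect across h@8): 16 holes -> [(1, 0), (1, 7), (2, 2), (2, 5), (7, 2), (7, 3), (7, 4), (7, 5), (8, 2), (8, 3), (8, 4), (8, 5), (13, 2), (13, 5), (14, 0), (14, 7)]
Holes: [(1, 0), (1, 7), (2, 2), (2, 5), (7, 2), (7, 3), (7, 4), (7, 5), (8, 2), (8, 3), (8, 4), (8, 5), (13, 2), (13, 5), (14, 0), (14, 7)]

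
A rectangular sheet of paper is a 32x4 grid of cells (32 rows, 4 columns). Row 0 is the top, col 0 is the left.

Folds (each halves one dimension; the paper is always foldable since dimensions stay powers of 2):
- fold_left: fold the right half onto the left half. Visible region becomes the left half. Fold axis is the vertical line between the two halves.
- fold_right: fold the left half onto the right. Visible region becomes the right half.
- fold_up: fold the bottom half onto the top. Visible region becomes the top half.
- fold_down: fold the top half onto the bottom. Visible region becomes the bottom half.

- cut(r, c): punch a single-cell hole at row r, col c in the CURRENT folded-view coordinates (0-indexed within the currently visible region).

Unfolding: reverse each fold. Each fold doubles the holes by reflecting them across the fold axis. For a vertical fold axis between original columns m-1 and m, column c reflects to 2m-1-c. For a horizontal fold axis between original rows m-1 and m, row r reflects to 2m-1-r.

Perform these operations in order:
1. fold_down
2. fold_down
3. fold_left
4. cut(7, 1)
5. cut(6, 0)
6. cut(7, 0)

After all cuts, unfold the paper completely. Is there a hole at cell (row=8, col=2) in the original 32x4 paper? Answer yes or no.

Answer: no

Derivation:
Op 1 fold_down: fold axis h@16; visible region now rows[16,32) x cols[0,4) = 16x4
Op 2 fold_down: fold axis h@24; visible region now rows[24,32) x cols[0,4) = 8x4
Op 3 fold_left: fold axis v@2; visible region now rows[24,32) x cols[0,2) = 8x2
Op 4 cut(7, 1): punch at orig (31,1); cuts so far [(31, 1)]; region rows[24,32) x cols[0,2) = 8x2
Op 5 cut(6, 0): punch at orig (30,0); cuts so far [(30, 0), (31, 1)]; region rows[24,32) x cols[0,2) = 8x2
Op 6 cut(7, 0): punch at orig (31,0); cuts so far [(30, 0), (31, 0), (31, 1)]; region rows[24,32) x cols[0,2) = 8x2
Unfold 1 (reflect across v@2): 6 holes -> [(30, 0), (30, 3), (31, 0), (31, 1), (31, 2), (31, 3)]
Unfold 2 (reflect across h@24): 12 holes -> [(16, 0), (16, 1), (16, 2), (16, 3), (17, 0), (17, 3), (30, 0), (30, 3), (31, 0), (31, 1), (31, 2), (31, 3)]
Unfold 3 (reflect across h@16): 24 holes -> [(0, 0), (0, 1), (0, 2), (0, 3), (1, 0), (1, 3), (14, 0), (14, 3), (15, 0), (15, 1), (15, 2), (15, 3), (16, 0), (16, 1), (16, 2), (16, 3), (17, 0), (17, 3), (30, 0), (30, 3), (31, 0), (31, 1), (31, 2), (31, 3)]
Holes: [(0, 0), (0, 1), (0, 2), (0, 3), (1, 0), (1, 3), (14, 0), (14, 3), (15, 0), (15, 1), (15, 2), (15, 3), (16, 0), (16, 1), (16, 2), (16, 3), (17, 0), (17, 3), (30, 0), (30, 3), (31, 0), (31, 1), (31, 2), (31, 3)]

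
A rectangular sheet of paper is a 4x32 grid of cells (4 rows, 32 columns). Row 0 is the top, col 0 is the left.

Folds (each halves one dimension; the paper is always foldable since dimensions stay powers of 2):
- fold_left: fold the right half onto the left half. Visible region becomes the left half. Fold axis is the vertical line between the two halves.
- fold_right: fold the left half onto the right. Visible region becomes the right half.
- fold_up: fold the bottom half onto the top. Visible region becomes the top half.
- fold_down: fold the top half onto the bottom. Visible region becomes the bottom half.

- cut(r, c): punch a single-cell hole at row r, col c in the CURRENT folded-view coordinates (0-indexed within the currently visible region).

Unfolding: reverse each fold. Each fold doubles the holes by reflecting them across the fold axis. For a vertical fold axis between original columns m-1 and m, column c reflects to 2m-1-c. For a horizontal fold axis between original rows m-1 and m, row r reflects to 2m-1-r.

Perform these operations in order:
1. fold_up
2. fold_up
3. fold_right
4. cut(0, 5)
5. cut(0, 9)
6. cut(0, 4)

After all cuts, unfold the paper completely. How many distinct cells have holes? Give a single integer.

Answer: 24

Derivation:
Op 1 fold_up: fold axis h@2; visible region now rows[0,2) x cols[0,32) = 2x32
Op 2 fold_up: fold axis h@1; visible region now rows[0,1) x cols[0,32) = 1x32
Op 3 fold_right: fold axis v@16; visible region now rows[0,1) x cols[16,32) = 1x16
Op 4 cut(0, 5): punch at orig (0,21); cuts so far [(0, 21)]; region rows[0,1) x cols[16,32) = 1x16
Op 5 cut(0, 9): punch at orig (0,25); cuts so far [(0, 21), (0, 25)]; region rows[0,1) x cols[16,32) = 1x16
Op 6 cut(0, 4): punch at orig (0,20); cuts so far [(0, 20), (0, 21), (0, 25)]; region rows[0,1) x cols[16,32) = 1x16
Unfold 1 (reflect across v@16): 6 holes -> [(0, 6), (0, 10), (0, 11), (0, 20), (0, 21), (0, 25)]
Unfold 2 (reflect across h@1): 12 holes -> [(0, 6), (0, 10), (0, 11), (0, 20), (0, 21), (0, 25), (1, 6), (1, 10), (1, 11), (1, 20), (1, 21), (1, 25)]
Unfold 3 (reflect across h@2): 24 holes -> [(0, 6), (0, 10), (0, 11), (0, 20), (0, 21), (0, 25), (1, 6), (1, 10), (1, 11), (1, 20), (1, 21), (1, 25), (2, 6), (2, 10), (2, 11), (2, 20), (2, 21), (2, 25), (3, 6), (3, 10), (3, 11), (3, 20), (3, 21), (3, 25)]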